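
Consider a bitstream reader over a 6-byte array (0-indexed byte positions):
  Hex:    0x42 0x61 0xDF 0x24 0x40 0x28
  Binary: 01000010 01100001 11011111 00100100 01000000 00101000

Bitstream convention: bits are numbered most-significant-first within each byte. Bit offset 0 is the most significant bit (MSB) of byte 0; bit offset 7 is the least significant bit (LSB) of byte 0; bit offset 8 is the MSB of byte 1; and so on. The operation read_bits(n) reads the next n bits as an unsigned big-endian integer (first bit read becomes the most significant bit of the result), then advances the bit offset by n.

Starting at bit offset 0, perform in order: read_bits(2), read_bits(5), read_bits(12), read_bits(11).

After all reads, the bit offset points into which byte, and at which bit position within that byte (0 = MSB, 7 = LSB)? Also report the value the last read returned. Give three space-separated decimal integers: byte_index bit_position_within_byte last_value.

Read 1: bits[0:2] width=2 -> value=1 (bin 01); offset now 2 = byte 0 bit 2; 46 bits remain
Read 2: bits[2:7] width=5 -> value=1 (bin 00001); offset now 7 = byte 0 bit 7; 41 bits remain
Read 3: bits[7:19] width=12 -> value=782 (bin 001100001110); offset now 19 = byte 2 bit 3; 29 bits remain
Read 4: bits[19:30] width=11 -> value=1993 (bin 11111001001); offset now 30 = byte 3 bit 6; 18 bits remain

Answer: 3 6 1993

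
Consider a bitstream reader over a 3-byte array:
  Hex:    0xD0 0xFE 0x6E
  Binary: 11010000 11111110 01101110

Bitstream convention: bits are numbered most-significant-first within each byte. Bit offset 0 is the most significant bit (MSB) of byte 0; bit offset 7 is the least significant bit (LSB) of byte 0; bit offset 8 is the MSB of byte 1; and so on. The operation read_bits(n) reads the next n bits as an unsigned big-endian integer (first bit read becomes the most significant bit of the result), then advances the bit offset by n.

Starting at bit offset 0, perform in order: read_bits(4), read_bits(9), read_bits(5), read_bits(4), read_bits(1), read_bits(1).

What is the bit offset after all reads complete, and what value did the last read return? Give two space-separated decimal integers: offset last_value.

Answer: 24 0

Derivation:
Read 1: bits[0:4] width=4 -> value=13 (bin 1101); offset now 4 = byte 0 bit 4; 20 bits remain
Read 2: bits[4:13] width=9 -> value=31 (bin 000011111); offset now 13 = byte 1 bit 5; 11 bits remain
Read 3: bits[13:18] width=5 -> value=25 (bin 11001); offset now 18 = byte 2 bit 2; 6 bits remain
Read 4: bits[18:22] width=4 -> value=11 (bin 1011); offset now 22 = byte 2 bit 6; 2 bits remain
Read 5: bits[22:23] width=1 -> value=1 (bin 1); offset now 23 = byte 2 bit 7; 1 bits remain
Read 6: bits[23:24] width=1 -> value=0 (bin 0); offset now 24 = byte 3 bit 0; 0 bits remain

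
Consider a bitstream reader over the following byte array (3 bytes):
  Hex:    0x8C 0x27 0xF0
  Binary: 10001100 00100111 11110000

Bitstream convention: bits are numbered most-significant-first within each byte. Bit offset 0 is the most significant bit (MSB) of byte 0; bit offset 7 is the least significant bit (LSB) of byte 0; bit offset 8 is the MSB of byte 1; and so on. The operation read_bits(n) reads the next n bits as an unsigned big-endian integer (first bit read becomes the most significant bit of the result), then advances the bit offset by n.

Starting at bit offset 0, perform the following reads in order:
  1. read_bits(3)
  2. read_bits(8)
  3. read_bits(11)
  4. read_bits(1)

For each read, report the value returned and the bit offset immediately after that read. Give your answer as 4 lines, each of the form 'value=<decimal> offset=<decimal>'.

Answer: value=4 offset=3
value=97 offset=11
value=508 offset=22
value=0 offset=23

Derivation:
Read 1: bits[0:3] width=3 -> value=4 (bin 100); offset now 3 = byte 0 bit 3; 21 bits remain
Read 2: bits[3:11] width=8 -> value=97 (bin 01100001); offset now 11 = byte 1 bit 3; 13 bits remain
Read 3: bits[11:22] width=11 -> value=508 (bin 00111111100); offset now 22 = byte 2 bit 6; 2 bits remain
Read 4: bits[22:23] width=1 -> value=0 (bin 0); offset now 23 = byte 2 bit 7; 1 bits remain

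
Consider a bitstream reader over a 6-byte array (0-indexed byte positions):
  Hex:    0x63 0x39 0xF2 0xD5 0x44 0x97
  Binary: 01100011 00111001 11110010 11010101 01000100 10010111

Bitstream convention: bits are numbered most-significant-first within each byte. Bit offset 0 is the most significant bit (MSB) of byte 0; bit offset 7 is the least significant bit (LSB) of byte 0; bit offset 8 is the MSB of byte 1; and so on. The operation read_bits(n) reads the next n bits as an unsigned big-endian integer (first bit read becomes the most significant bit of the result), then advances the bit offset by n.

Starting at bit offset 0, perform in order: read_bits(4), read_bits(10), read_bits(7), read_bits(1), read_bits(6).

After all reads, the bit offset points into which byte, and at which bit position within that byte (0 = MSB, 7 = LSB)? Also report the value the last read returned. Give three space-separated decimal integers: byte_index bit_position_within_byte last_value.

Read 1: bits[0:4] width=4 -> value=6 (bin 0110); offset now 4 = byte 0 bit 4; 44 bits remain
Read 2: bits[4:14] width=10 -> value=206 (bin 0011001110); offset now 14 = byte 1 bit 6; 34 bits remain
Read 3: bits[14:21] width=7 -> value=62 (bin 0111110); offset now 21 = byte 2 bit 5; 27 bits remain
Read 4: bits[21:22] width=1 -> value=0 (bin 0); offset now 22 = byte 2 bit 6; 26 bits remain
Read 5: bits[22:28] width=6 -> value=45 (bin 101101); offset now 28 = byte 3 bit 4; 20 bits remain

Answer: 3 4 45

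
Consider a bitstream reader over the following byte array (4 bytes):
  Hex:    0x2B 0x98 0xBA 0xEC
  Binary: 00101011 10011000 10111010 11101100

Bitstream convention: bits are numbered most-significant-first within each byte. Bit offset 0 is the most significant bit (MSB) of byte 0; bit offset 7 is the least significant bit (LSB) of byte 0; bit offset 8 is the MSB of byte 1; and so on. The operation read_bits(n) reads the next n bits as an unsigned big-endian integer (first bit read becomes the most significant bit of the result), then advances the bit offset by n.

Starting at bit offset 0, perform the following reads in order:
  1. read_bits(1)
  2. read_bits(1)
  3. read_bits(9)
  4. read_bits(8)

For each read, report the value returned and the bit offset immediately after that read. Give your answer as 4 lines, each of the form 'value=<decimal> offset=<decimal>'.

Read 1: bits[0:1] width=1 -> value=0 (bin 0); offset now 1 = byte 0 bit 1; 31 bits remain
Read 2: bits[1:2] width=1 -> value=0 (bin 0); offset now 2 = byte 0 bit 2; 30 bits remain
Read 3: bits[2:11] width=9 -> value=348 (bin 101011100); offset now 11 = byte 1 bit 3; 21 bits remain
Read 4: bits[11:19] width=8 -> value=197 (bin 11000101); offset now 19 = byte 2 bit 3; 13 bits remain

Answer: value=0 offset=1
value=0 offset=2
value=348 offset=11
value=197 offset=19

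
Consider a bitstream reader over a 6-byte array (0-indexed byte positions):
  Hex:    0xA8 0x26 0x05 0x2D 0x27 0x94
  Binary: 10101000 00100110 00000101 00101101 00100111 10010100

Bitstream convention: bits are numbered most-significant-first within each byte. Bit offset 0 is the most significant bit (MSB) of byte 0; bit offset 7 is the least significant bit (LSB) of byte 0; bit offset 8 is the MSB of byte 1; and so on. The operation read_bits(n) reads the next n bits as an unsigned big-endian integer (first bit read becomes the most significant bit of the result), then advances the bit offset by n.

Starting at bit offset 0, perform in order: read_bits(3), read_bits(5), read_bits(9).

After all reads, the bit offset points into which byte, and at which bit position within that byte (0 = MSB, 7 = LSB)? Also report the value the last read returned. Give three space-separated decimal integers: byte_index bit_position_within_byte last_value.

Answer: 2 1 76

Derivation:
Read 1: bits[0:3] width=3 -> value=5 (bin 101); offset now 3 = byte 0 bit 3; 45 bits remain
Read 2: bits[3:8] width=5 -> value=8 (bin 01000); offset now 8 = byte 1 bit 0; 40 bits remain
Read 3: bits[8:17] width=9 -> value=76 (bin 001001100); offset now 17 = byte 2 bit 1; 31 bits remain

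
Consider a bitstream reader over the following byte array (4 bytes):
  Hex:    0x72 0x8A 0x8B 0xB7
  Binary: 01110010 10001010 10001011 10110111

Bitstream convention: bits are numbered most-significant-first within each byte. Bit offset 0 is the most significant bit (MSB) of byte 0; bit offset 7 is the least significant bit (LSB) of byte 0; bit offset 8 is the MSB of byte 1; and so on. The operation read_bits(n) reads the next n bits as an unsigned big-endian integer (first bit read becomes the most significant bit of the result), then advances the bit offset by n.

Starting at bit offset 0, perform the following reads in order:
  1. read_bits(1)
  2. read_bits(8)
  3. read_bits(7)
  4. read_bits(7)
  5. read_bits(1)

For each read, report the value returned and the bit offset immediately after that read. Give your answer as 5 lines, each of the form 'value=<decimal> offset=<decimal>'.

Read 1: bits[0:1] width=1 -> value=0 (bin 0); offset now 1 = byte 0 bit 1; 31 bits remain
Read 2: bits[1:9] width=8 -> value=229 (bin 11100101); offset now 9 = byte 1 bit 1; 23 bits remain
Read 3: bits[9:16] width=7 -> value=10 (bin 0001010); offset now 16 = byte 2 bit 0; 16 bits remain
Read 4: bits[16:23] width=7 -> value=69 (bin 1000101); offset now 23 = byte 2 bit 7; 9 bits remain
Read 5: bits[23:24] width=1 -> value=1 (bin 1); offset now 24 = byte 3 bit 0; 8 bits remain

Answer: value=0 offset=1
value=229 offset=9
value=10 offset=16
value=69 offset=23
value=1 offset=24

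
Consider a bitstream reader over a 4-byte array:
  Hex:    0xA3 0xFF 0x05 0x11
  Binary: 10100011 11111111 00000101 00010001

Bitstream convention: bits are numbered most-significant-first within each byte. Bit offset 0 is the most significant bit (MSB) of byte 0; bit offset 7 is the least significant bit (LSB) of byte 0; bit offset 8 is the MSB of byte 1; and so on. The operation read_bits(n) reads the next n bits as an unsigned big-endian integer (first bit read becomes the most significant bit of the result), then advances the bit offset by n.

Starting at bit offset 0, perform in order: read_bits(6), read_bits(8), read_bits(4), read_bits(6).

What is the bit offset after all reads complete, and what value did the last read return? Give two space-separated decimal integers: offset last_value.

Answer: 24 5

Derivation:
Read 1: bits[0:6] width=6 -> value=40 (bin 101000); offset now 6 = byte 0 bit 6; 26 bits remain
Read 2: bits[6:14] width=8 -> value=255 (bin 11111111); offset now 14 = byte 1 bit 6; 18 bits remain
Read 3: bits[14:18] width=4 -> value=12 (bin 1100); offset now 18 = byte 2 bit 2; 14 bits remain
Read 4: bits[18:24] width=6 -> value=5 (bin 000101); offset now 24 = byte 3 bit 0; 8 bits remain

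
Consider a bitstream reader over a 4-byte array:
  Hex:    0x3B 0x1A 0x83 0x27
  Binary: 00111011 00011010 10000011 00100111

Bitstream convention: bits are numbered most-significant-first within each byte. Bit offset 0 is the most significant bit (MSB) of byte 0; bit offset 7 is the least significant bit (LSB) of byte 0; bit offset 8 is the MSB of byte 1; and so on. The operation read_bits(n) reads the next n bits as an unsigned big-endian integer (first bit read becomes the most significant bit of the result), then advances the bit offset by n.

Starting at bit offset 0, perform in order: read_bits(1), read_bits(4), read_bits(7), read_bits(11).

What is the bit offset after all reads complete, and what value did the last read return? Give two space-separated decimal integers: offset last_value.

Read 1: bits[0:1] width=1 -> value=0 (bin 0); offset now 1 = byte 0 bit 1; 31 bits remain
Read 2: bits[1:5] width=4 -> value=7 (bin 0111); offset now 5 = byte 0 bit 5; 27 bits remain
Read 3: bits[5:12] width=7 -> value=49 (bin 0110001); offset now 12 = byte 1 bit 4; 20 bits remain
Read 4: bits[12:23] width=11 -> value=1345 (bin 10101000001); offset now 23 = byte 2 bit 7; 9 bits remain

Answer: 23 1345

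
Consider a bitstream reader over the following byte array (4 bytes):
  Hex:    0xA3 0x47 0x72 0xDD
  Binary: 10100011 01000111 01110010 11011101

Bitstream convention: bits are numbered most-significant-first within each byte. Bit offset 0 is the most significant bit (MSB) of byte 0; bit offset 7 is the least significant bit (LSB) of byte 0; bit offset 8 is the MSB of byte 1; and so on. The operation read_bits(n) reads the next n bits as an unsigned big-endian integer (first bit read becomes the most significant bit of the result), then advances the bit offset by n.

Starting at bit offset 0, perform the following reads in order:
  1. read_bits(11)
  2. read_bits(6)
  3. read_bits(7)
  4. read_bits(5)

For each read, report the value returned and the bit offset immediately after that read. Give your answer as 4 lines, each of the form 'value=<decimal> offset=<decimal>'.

Read 1: bits[0:11] width=11 -> value=1306 (bin 10100011010); offset now 11 = byte 1 bit 3; 21 bits remain
Read 2: bits[11:17] width=6 -> value=14 (bin 001110); offset now 17 = byte 2 bit 1; 15 bits remain
Read 3: bits[17:24] width=7 -> value=114 (bin 1110010); offset now 24 = byte 3 bit 0; 8 bits remain
Read 4: bits[24:29] width=5 -> value=27 (bin 11011); offset now 29 = byte 3 bit 5; 3 bits remain

Answer: value=1306 offset=11
value=14 offset=17
value=114 offset=24
value=27 offset=29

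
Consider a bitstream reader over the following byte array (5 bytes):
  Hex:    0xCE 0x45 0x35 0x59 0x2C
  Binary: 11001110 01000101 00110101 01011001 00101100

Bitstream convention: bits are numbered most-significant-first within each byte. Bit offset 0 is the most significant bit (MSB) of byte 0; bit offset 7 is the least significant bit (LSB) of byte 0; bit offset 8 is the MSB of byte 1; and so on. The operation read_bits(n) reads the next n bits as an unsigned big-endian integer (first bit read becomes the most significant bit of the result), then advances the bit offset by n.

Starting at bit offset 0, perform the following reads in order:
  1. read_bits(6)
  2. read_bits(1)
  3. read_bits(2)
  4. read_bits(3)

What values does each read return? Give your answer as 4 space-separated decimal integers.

Answer: 51 1 0 4

Derivation:
Read 1: bits[0:6] width=6 -> value=51 (bin 110011); offset now 6 = byte 0 bit 6; 34 bits remain
Read 2: bits[6:7] width=1 -> value=1 (bin 1); offset now 7 = byte 0 bit 7; 33 bits remain
Read 3: bits[7:9] width=2 -> value=0 (bin 00); offset now 9 = byte 1 bit 1; 31 bits remain
Read 4: bits[9:12] width=3 -> value=4 (bin 100); offset now 12 = byte 1 bit 4; 28 bits remain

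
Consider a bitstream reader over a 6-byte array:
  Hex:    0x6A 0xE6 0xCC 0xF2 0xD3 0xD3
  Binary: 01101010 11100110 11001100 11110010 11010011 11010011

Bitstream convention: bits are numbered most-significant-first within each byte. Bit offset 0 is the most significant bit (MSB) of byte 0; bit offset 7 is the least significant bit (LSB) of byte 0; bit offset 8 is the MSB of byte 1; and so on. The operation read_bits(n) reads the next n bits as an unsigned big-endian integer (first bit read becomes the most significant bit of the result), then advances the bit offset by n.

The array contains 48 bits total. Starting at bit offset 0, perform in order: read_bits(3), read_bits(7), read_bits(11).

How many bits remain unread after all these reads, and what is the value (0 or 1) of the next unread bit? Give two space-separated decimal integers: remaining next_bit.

Answer: 27 1

Derivation:
Read 1: bits[0:3] width=3 -> value=3 (bin 011); offset now 3 = byte 0 bit 3; 45 bits remain
Read 2: bits[3:10] width=7 -> value=43 (bin 0101011); offset now 10 = byte 1 bit 2; 38 bits remain
Read 3: bits[10:21] width=11 -> value=1241 (bin 10011011001); offset now 21 = byte 2 bit 5; 27 bits remain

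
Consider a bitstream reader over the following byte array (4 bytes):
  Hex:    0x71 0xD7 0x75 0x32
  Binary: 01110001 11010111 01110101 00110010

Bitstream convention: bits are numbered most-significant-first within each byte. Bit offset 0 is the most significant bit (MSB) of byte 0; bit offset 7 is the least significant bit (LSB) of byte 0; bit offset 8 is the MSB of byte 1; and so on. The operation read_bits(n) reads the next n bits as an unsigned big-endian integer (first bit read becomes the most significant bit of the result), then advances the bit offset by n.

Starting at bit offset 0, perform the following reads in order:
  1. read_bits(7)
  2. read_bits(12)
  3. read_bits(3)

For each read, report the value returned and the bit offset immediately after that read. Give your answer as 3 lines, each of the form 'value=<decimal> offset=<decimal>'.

Read 1: bits[0:7] width=7 -> value=56 (bin 0111000); offset now 7 = byte 0 bit 7; 25 bits remain
Read 2: bits[7:19] width=12 -> value=3771 (bin 111010111011); offset now 19 = byte 2 bit 3; 13 bits remain
Read 3: bits[19:22] width=3 -> value=5 (bin 101); offset now 22 = byte 2 bit 6; 10 bits remain

Answer: value=56 offset=7
value=3771 offset=19
value=5 offset=22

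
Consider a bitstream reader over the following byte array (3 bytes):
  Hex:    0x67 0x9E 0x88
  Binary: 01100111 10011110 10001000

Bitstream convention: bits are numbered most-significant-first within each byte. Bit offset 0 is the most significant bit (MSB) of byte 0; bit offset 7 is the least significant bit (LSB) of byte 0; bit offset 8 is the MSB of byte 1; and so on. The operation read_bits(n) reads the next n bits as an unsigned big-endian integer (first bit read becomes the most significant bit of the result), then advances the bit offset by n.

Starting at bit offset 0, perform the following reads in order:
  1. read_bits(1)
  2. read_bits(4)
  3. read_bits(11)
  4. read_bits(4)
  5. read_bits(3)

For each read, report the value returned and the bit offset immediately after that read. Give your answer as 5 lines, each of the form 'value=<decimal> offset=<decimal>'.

Read 1: bits[0:1] width=1 -> value=0 (bin 0); offset now 1 = byte 0 bit 1; 23 bits remain
Read 2: bits[1:5] width=4 -> value=12 (bin 1100); offset now 5 = byte 0 bit 5; 19 bits remain
Read 3: bits[5:16] width=11 -> value=1950 (bin 11110011110); offset now 16 = byte 2 bit 0; 8 bits remain
Read 4: bits[16:20] width=4 -> value=8 (bin 1000); offset now 20 = byte 2 bit 4; 4 bits remain
Read 5: bits[20:23] width=3 -> value=4 (bin 100); offset now 23 = byte 2 bit 7; 1 bits remain

Answer: value=0 offset=1
value=12 offset=5
value=1950 offset=16
value=8 offset=20
value=4 offset=23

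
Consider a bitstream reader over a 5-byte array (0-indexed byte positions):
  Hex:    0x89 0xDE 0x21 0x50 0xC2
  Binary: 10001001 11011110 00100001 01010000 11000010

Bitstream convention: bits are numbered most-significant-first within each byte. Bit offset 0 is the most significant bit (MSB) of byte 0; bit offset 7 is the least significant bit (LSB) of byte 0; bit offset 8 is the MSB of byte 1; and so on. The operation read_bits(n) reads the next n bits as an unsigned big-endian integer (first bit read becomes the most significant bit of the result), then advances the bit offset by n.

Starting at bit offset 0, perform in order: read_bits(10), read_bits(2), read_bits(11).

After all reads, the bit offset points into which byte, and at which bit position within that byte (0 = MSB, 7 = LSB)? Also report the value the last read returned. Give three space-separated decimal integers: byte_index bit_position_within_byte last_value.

Read 1: bits[0:10] width=10 -> value=551 (bin 1000100111); offset now 10 = byte 1 bit 2; 30 bits remain
Read 2: bits[10:12] width=2 -> value=1 (bin 01); offset now 12 = byte 1 bit 4; 28 bits remain
Read 3: bits[12:23] width=11 -> value=1808 (bin 11100010000); offset now 23 = byte 2 bit 7; 17 bits remain

Answer: 2 7 1808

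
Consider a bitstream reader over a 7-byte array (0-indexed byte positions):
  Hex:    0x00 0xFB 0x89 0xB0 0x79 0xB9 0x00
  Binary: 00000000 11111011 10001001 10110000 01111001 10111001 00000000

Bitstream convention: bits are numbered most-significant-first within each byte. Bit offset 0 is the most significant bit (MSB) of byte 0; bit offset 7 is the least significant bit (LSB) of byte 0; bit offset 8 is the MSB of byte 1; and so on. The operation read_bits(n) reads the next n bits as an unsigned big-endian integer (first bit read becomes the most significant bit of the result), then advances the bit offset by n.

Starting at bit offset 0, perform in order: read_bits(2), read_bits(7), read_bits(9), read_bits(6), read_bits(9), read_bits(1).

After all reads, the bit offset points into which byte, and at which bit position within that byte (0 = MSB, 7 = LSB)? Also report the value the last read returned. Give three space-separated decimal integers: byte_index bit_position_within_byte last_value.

Read 1: bits[0:2] width=2 -> value=0 (bin 00); offset now 2 = byte 0 bit 2; 54 bits remain
Read 2: bits[2:9] width=7 -> value=1 (bin 0000001); offset now 9 = byte 1 bit 1; 47 bits remain
Read 3: bits[9:18] width=9 -> value=494 (bin 111101110); offset now 18 = byte 2 bit 2; 38 bits remain
Read 4: bits[18:24] width=6 -> value=9 (bin 001001); offset now 24 = byte 3 bit 0; 32 bits remain
Read 5: bits[24:33] width=9 -> value=352 (bin 101100000); offset now 33 = byte 4 bit 1; 23 bits remain
Read 6: bits[33:34] width=1 -> value=1 (bin 1); offset now 34 = byte 4 bit 2; 22 bits remain

Answer: 4 2 1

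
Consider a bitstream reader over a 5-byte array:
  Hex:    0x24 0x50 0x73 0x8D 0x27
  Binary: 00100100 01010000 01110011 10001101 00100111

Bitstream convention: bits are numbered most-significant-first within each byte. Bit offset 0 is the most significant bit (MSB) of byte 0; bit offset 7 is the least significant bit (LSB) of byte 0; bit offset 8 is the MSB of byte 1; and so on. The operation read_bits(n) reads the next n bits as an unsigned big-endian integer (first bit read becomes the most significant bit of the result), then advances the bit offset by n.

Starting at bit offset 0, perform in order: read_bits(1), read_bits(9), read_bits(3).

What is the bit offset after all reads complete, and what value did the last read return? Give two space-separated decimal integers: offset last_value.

Read 1: bits[0:1] width=1 -> value=0 (bin 0); offset now 1 = byte 0 bit 1; 39 bits remain
Read 2: bits[1:10] width=9 -> value=145 (bin 010010001); offset now 10 = byte 1 bit 2; 30 bits remain
Read 3: bits[10:13] width=3 -> value=2 (bin 010); offset now 13 = byte 1 bit 5; 27 bits remain

Answer: 13 2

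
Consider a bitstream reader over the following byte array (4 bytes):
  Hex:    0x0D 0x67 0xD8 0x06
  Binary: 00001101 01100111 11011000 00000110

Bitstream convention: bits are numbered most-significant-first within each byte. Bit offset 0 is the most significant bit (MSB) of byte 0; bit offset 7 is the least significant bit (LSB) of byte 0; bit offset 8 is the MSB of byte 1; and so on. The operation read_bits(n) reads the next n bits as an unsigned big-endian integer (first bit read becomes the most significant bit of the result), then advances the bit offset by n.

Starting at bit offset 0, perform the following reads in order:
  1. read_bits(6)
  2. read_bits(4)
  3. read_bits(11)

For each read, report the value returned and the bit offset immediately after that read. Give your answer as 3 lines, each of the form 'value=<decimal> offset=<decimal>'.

Answer: value=3 offset=6
value=5 offset=10
value=1275 offset=21

Derivation:
Read 1: bits[0:6] width=6 -> value=3 (bin 000011); offset now 6 = byte 0 bit 6; 26 bits remain
Read 2: bits[6:10] width=4 -> value=5 (bin 0101); offset now 10 = byte 1 bit 2; 22 bits remain
Read 3: bits[10:21] width=11 -> value=1275 (bin 10011111011); offset now 21 = byte 2 bit 5; 11 bits remain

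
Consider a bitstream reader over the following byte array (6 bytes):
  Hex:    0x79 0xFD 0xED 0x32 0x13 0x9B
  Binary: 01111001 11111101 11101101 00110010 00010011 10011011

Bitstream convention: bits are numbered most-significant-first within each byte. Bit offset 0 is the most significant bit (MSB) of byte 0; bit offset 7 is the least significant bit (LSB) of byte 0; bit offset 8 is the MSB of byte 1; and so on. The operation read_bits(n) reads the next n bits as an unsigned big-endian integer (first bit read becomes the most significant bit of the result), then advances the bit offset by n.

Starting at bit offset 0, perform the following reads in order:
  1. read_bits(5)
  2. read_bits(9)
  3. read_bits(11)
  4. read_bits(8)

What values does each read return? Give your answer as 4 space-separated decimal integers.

Read 1: bits[0:5] width=5 -> value=15 (bin 01111); offset now 5 = byte 0 bit 5; 43 bits remain
Read 2: bits[5:14] width=9 -> value=127 (bin 001111111); offset now 14 = byte 1 bit 6; 34 bits remain
Read 3: bits[14:25] width=11 -> value=986 (bin 01111011010); offset now 25 = byte 3 bit 1; 23 bits remain
Read 4: bits[25:33] width=8 -> value=100 (bin 01100100); offset now 33 = byte 4 bit 1; 15 bits remain

Answer: 15 127 986 100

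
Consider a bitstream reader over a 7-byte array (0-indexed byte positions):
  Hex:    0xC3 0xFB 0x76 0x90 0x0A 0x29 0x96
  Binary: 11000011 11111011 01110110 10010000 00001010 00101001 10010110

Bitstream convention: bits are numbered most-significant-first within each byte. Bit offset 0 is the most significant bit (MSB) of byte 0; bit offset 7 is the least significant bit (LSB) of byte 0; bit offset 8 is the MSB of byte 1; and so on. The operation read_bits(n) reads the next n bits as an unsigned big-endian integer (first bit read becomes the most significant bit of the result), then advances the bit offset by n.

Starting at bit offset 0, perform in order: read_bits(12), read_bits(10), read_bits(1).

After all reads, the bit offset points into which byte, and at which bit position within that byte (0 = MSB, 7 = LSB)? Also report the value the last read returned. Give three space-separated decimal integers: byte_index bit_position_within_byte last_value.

Answer: 2 7 1

Derivation:
Read 1: bits[0:12] width=12 -> value=3135 (bin 110000111111); offset now 12 = byte 1 bit 4; 44 bits remain
Read 2: bits[12:22] width=10 -> value=733 (bin 1011011101); offset now 22 = byte 2 bit 6; 34 bits remain
Read 3: bits[22:23] width=1 -> value=1 (bin 1); offset now 23 = byte 2 bit 7; 33 bits remain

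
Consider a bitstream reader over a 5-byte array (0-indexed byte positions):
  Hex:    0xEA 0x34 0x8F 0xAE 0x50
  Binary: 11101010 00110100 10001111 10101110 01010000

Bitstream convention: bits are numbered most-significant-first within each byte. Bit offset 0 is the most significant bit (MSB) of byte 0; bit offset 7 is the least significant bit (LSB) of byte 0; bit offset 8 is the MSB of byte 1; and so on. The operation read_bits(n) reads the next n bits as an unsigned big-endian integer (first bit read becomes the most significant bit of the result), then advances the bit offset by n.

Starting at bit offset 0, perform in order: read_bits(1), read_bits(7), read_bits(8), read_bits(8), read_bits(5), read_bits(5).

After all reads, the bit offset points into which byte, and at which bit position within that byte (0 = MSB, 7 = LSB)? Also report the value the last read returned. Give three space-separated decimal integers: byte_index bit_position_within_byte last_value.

Read 1: bits[0:1] width=1 -> value=1 (bin 1); offset now 1 = byte 0 bit 1; 39 bits remain
Read 2: bits[1:8] width=7 -> value=106 (bin 1101010); offset now 8 = byte 1 bit 0; 32 bits remain
Read 3: bits[8:16] width=8 -> value=52 (bin 00110100); offset now 16 = byte 2 bit 0; 24 bits remain
Read 4: bits[16:24] width=8 -> value=143 (bin 10001111); offset now 24 = byte 3 bit 0; 16 bits remain
Read 5: bits[24:29] width=5 -> value=21 (bin 10101); offset now 29 = byte 3 bit 5; 11 bits remain
Read 6: bits[29:34] width=5 -> value=25 (bin 11001); offset now 34 = byte 4 bit 2; 6 bits remain

Answer: 4 2 25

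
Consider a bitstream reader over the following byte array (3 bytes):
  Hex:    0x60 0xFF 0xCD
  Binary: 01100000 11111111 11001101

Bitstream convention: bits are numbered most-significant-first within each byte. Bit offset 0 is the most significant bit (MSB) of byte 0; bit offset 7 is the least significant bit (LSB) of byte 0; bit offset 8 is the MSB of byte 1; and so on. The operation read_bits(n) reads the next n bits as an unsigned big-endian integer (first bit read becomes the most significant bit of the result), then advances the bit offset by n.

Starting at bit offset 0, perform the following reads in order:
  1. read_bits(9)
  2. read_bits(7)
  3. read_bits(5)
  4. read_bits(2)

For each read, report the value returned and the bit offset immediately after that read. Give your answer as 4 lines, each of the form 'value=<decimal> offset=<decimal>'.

Read 1: bits[0:9] width=9 -> value=193 (bin 011000001); offset now 9 = byte 1 bit 1; 15 bits remain
Read 2: bits[9:16] width=7 -> value=127 (bin 1111111); offset now 16 = byte 2 bit 0; 8 bits remain
Read 3: bits[16:21] width=5 -> value=25 (bin 11001); offset now 21 = byte 2 bit 5; 3 bits remain
Read 4: bits[21:23] width=2 -> value=2 (bin 10); offset now 23 = byte 2 bit 7; 1 bits remain

Answer: value=193 offset=9
value=127 offset=16
value=25 offset=21
value=2 offset=23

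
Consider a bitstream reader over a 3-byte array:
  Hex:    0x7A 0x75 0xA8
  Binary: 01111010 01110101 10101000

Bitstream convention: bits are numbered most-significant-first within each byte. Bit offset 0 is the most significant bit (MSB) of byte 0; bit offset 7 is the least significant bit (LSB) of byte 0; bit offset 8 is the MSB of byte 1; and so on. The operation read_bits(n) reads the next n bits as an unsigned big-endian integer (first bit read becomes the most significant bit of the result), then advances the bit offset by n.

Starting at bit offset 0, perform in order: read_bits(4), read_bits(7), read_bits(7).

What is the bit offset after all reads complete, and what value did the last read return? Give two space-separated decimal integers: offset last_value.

Read 1: bits[0:4] width=4 -> value=7 (bin 0111); offset now 4 = byte 0 bit 4; 20 bits remain
Read 2: bits[4:11] width=7 -> value=83 (bin 1010011); offset now 11 = byte 1 bit 3; 13 bits remain
Read 3: bits[11:18] width=7 -> value=86 (bin 1010110); offset now 18 = byte 2 bit 2; 6 bits remain

Answer: 18 86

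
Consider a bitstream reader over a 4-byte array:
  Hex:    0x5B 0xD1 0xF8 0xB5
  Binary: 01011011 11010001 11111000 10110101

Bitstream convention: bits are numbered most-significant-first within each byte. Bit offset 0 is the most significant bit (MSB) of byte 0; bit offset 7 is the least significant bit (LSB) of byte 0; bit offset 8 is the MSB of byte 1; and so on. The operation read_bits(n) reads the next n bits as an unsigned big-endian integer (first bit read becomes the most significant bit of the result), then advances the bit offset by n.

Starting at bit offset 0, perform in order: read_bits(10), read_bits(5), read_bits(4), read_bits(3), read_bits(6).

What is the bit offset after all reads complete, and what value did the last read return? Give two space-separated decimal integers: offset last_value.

Read 1: bits[0:10] width=10 -> value=367 (bin 0101101111); offset now 10 = byte 1 bit 2; 22 bits remain
Read 2: bits[10:15] width=5 -> value=8 (bin 01000); offset now 15 = byte 1 bit 7; 17 bits remain
Read 3: bits[15:19] width=4 -> value=15 (bin 1111); offset now 19 = byte 2 bit 3; 13 bits remain
Read 4: bits[19:22] width=3 -> value=6 (bin 110); offset now 22 = byte 2 bit 6; 10 bits remain
Read 5: bits[22:28] width=6 -> value=11 (bin 001011); offset now 28 = byte 3 bit 4; 4 bits remain

Answer: 28 11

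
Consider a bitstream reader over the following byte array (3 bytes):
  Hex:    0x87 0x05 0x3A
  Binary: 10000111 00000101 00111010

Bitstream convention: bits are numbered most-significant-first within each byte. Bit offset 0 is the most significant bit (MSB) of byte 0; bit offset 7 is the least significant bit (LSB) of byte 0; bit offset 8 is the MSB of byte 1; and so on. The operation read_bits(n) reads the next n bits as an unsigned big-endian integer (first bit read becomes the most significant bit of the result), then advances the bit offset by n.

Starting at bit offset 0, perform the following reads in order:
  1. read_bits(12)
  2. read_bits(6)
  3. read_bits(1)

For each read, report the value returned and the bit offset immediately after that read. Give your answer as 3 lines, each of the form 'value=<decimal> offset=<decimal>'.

Answer: value=2160 offset=12
value=20 offset=18
value=1 offset=19

Derivation:
Read 1: bits[0:12] width=12 -> value=2160 (bin 100001110000); offset now 12 = byte 1 bit 4; 12 bits remain
Read 2: bits[12:18] width=6 -> value=20 (bin 010100); offset now 18 = byte 2 bit 2; 6 bits remain
Read 3: bits[18:19] width=1 -> value=1 (bin 1); offset now 19 = byte 2 bit 3; 5 bits remain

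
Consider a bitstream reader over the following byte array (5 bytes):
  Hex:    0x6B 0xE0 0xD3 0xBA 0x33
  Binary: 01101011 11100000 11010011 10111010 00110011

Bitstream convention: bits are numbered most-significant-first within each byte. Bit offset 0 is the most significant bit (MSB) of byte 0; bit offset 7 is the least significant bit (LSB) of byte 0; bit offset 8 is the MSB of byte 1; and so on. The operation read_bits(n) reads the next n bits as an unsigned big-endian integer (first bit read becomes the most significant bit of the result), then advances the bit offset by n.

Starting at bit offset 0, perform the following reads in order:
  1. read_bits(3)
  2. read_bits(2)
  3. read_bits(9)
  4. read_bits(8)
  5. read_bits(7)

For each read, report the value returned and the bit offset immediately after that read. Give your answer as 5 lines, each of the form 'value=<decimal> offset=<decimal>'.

Answer: value=3 offset=3
value=1 offset=5
value=248 offset=14
value=52 offset=22
value=119 offset=29

Derivation:
Read 1: bits[0:3] width=3 -> value=3 (bin 011); offset now 3 = byte 0 bit 3; 37 bits remain
Read 2: bits[3:5] width=2 -> value=1 (bin 01); offset now 5 = byte 0 bit 5; 35 bits remain
Read 3: bits[5:14] width=9 -> value=248 (bin 011111000); offset now 14 = byte 1 bit 6; 26 bits remain
Read 4: bits[14:22] width=8 -> value=52 (bin 00110100); offset now 22 = byte 2 bit 6; 18 bits remain
Read 5: bits[22:29] width=7 -> value=119 (bin 1110111); offset now 29 = byte 3 bit 5; 11 bits remain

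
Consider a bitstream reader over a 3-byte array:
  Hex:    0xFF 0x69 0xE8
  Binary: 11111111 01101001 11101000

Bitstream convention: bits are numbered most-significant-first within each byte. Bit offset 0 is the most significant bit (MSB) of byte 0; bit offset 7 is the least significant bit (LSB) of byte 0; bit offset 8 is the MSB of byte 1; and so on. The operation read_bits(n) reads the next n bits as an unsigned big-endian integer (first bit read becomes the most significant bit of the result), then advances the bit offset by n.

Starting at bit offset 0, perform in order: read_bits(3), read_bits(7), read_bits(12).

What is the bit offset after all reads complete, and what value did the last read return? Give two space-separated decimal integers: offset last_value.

Read 1: bits[0:3] width=3 -> value=7 (bin 111); offset now 3 = byte 0 bit 3; 21 bits remain
Read 2: bits[3:10] width=7 -> value=125 (bin 1111101); offset now 10 = byte 1 bit 2; 14 bits remain
Read 3: bits[10:22] width=12 -> value=2682 (bin 101001111010); offset now 22 = byte 2 bit 6; 2 bits remain

Answer: 22 2682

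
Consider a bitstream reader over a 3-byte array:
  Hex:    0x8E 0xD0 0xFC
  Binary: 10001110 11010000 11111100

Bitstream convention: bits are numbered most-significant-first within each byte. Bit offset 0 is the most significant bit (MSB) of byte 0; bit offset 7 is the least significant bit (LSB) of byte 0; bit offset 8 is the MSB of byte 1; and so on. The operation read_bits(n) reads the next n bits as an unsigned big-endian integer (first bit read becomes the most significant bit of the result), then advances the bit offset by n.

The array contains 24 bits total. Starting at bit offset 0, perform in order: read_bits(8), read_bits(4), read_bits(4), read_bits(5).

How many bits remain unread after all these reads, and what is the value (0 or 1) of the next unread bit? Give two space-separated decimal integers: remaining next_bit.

Read 1: bits[0:8] width=8 -> value=142 (bin 10001110); offset now 8 = byte 1 bit 0; 16 bits remain
Read 2: bits[8:12] width=4 -> value=13 (bin 1101); offset now 12 = byte 1 bit 4; 12 bits remain
Read 3: bits[12:16] width=4 -> value=0 (bin 0000); offset now 16 = byte 2 bit 0; 8 bits remain
Read 4: bits[16:21] width=5 -> value=31 (bin 11111); offset now 21 = byte 2 bit 5; 3 bits remain

Answer: 3 1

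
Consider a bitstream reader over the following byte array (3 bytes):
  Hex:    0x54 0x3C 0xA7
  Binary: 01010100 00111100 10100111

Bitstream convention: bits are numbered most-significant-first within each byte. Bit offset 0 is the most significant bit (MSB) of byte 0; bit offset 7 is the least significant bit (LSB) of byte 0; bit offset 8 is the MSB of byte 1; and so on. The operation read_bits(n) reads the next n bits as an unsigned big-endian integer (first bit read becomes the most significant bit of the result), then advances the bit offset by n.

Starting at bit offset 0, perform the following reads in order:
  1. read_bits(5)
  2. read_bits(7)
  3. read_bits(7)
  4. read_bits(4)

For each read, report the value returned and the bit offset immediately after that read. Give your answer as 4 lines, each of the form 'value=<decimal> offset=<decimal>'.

Read 1: bits[0:5] width=5 -> value=10 (bin 01010); offset now 5 = byte 0 bit 5; 19 bits remain
Read 2: bits[5:12] width=7 -> value=67 (bin 1000011); offset now 12 = byte 1 bit 4; 12 bits remain
Read 3: bits[12:19] width=7 -> value=101 (bin 1100101); offset now 19 = byte 2 bit 3; 5 bits remain
Read 4: bits[19:23] width=4 -> value=3 (bin 0011); offset now 23 = byte 2 bit 7; 1 bits remain

Answer: value=10 offset=5
value=67 offset=12
value=101 offset=19
value=3 offset=23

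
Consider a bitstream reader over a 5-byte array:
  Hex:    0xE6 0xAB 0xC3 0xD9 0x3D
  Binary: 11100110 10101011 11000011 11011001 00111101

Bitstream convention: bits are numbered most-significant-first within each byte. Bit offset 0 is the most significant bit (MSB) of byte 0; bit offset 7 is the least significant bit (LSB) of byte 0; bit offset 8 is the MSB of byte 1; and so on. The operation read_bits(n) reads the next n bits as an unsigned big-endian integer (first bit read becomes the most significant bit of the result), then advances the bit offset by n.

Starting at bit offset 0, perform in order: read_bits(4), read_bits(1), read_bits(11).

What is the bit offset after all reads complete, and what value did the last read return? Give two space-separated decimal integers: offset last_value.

Answer: 16 1707

Derivation:
Read 1: bits[0:4] width=4 -> value=14 (bin 1110); offset now 4 = byte 0 bit 4; 36 bits remain
Read 2: bits[4:5] width=1 -> value=0 (bin 0); offset now 5 = byte 0 bit 5; 35 bits remain
Read 3: bits[5:16] width=11 -> value=1707 (bin 11010101011); offset now 16 = byte 2 bit 0; 24 bits remain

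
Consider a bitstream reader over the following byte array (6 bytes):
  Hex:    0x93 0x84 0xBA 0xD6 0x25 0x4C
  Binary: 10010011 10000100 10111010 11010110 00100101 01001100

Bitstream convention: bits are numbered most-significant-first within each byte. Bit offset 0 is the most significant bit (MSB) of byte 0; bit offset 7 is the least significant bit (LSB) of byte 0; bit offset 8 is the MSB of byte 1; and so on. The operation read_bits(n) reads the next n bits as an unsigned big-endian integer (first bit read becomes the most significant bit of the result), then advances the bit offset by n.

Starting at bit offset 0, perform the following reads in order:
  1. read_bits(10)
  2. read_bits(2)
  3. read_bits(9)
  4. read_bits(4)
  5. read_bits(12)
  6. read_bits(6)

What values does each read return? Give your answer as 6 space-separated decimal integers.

Answer: 590 0 151 5 2756 42

Derivation:
Read 1: bits[0:10] width=10 -> value=590 (bin 1001001110); offset now 10 = byte 1 bit 2; 38 bits remain
Read 2: bits[10:12] width=2 -> value=0 (bin 00); offset now 12 = byte 1 bit 4; 36 bits remain
Read 3: bits[12:21] width=9 -> value=151 (bin 010010111); offset now 21 = byte 2 bit 5; 27 bits remain
Read 4: bits[21:25] width=4 -> value=5 (bin 0101); offset now 25 = byte 3 bit 1; 23 bits remain
Read 5: bits[25:37] width=12 -> value=2756 (bin 101011000100); offset now 37 = byte 4 bit 5; 11 bits remain
Read 6: bits[37:43] width=6 -> value=42 (bin 101010); offset now 43 = byte 5 bit 3; 5 bits remain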